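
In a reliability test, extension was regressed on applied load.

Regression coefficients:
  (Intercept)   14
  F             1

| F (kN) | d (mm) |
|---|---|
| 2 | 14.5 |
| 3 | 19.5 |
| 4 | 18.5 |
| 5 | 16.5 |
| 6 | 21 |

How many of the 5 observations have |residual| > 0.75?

4

F=2: ŷ = 14 + 2 = 16; e = 14.5 − 16 = -1.5
F=3: ŷ = 14 + 3 = 17; e = 19.5 − 17 = 2.5
F=4: ŷ = 14 + 4 = 18; e = 18.5 − 18 = 0.5
F=5: ŷ = 14 + 5 = 19; e = 16.5 − 19 = -2.5
F=6: ŷ = 14 + 6 = 20; e = 21 − 20 = 1
|e| > 0.75: F=2 (|e|=1.5), F=3 (|e|=2.5), F=5 (|e|=2.5), F=6 (|e|=1) → 4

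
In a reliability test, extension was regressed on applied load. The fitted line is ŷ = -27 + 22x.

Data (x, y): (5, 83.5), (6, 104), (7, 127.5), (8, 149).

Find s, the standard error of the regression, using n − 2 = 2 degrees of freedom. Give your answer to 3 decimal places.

x=5: ŷ = -27 + 22·5 = 83; r = 83.5 − 83 = 0.5
x=6: ŷ = -27 + 22·6 = 105; r = 104 − 105 = -1
x=7: ŷ = -27 + 22·7 = 127; r = 127.5 − 127 = 0.5
x=8: ŷ = -27 + 22·8 = 149; r = 149 − 149 = 0
SSE = 0.25 + 1 + 0.25 + 0 = 1.5
s = √(1.5/2) = √0.75 ≈ 0.866

s = 0.866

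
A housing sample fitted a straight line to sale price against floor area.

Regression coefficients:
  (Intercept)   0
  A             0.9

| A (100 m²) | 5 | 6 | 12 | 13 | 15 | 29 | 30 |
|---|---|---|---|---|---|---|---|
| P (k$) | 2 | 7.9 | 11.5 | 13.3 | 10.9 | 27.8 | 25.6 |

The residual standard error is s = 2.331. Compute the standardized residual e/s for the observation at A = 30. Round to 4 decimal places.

ŷ = 0.9·30 = 27
e = 25.6 − 27 = -1.4
e/s = -1.4 / 2.331 = -0.6006

-0.6006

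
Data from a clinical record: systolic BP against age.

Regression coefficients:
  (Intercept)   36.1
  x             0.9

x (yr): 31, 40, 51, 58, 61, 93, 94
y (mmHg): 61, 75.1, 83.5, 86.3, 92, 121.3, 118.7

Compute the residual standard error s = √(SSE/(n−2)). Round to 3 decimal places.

x=31: ŷ = 36.1 + 0.9·31 = 64; e = 61 − 64 = -3
x=40: ŷ = 36.1 + 0.9·40 = 72.1; e = 75.1 − 72.1 = 3
x=51: ŷ = 36.1 + 0.9·51 = 82; e = 83.5 − 82 = 1.5
x=58: ŷ = 36.1 + 0.9·58 = 88.3; e = 86.3 − 88.3 = -2
x=61: ŷ = 36.1 + 0.9·61 = 91; e = 92 − 91 = 1
x=93: ŷ = 36.1 + 0.9·93 = 119.8; e = 121.3 − 119.8 = 1.5
x=94: ŷ = 36.1 + 0.9·94 = 120.7; e = 118.7 − 120.7 = -2
SSE = 9 + 9 + 2.25 + 4 + 1 + 2.25 + 4 = 31.5
s = √(31.5/5) = √6.3 ≈ 2.510

s = 2.510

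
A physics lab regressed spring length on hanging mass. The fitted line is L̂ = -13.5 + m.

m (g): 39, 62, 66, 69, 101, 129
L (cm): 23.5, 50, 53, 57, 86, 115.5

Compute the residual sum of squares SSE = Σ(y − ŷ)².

m=39: L̂ = -13.5 + 39 = 25.5; r = 23.5 − 25.5 = -2
m=62: L̂ = -13.5 + 62 = 48.5; r = 50 − 48.5 = 1.5
m=66: L̂ = -13.5 + 66 = 52.5; r = 53 − 52.5 = 0.5
m=69: L̂ = -13.5 + 69 = 55.5; r = 57 − 55.5 = 1.5
m=101: L̂ = -13.5 + 101 = 87.5; r = 86 − 87.5 = -1.5
m=129: L̂ = -13.5 + 129 = 115.5; r = 115.5 − 115.5 = 0
SSE = 4 + 2.25 + 0.25 + 2.25 + 2.25 + 0 = 11

SSE = 11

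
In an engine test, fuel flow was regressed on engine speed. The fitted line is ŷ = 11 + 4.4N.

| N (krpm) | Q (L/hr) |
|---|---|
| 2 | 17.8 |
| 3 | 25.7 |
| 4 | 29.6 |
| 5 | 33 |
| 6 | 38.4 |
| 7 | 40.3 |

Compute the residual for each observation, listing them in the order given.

-2, 1.5, 1, 0, 1, -1.5

N=2: ŷ = 11 + 4.4·2 = 19.8; e = 17.8 − 19.8 = -2
N=3: ŷ = 11 + 4.4·3 = 24.2; e = 25.7 − 24.2 = 1.5
N=4: ŷ = 11 + 4.4·4 = 28.6; e = 29.6 − 28.6 = 1
N=5: ŷ = 11 + 4.4·5 = 33; e = 33 − 33 = 0
N=6: ŷ = 11 + 4.4·6 = 37.4; e = 38.4 − 37.4 = 1
N=7: ŷ = 11 + 4.4·7 = 41.8; e = 40.3 − 41.8 = -1.5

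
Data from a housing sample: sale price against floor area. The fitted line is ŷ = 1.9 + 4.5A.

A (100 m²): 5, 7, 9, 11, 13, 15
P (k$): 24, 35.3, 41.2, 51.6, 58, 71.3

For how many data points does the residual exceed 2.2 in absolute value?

A=5: ŷ = 1.9 + 4.5·5 = 24.4; r = 24 − 24.4 = -0.4
A=7: ŷ = 1.9 + 4.5·7 = 33.4; r = 35.3 − 33.4 = 1.9
A=9: ŷ = 1.9 + 4.5·9 = 42.4; r = 41.2 − 42.4 = -1.2
A=11: ŷ = 1.9 + 4.5·11 = 51.4; r = 51.6 − 51.4 = 0.2
A=13: ŷ = 1.9 + 4.5·13 = 60.4; r = 58 − 60.4 = -2.4
A=15: ŷ = 1.9 + 4.5·15 = 69.4; r = 71.3 − 69.4 = 1.9
|r| > 2.2: A=13 (|r|=2.4) → 1

1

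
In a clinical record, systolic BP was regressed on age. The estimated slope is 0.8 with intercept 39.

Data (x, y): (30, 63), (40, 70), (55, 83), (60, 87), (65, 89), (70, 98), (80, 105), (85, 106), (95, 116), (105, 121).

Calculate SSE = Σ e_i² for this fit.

x=30: ŷ = 39 + 0.8·30 = 63; e = 63 − 63 = 0
x=40: ŷ = 39 + 0.8·40 = 71; e = 70 − 71 = -1
x=55: ŷ = 39 + 0.8·55 = 83; e = 83 − 83 = 0
x=60: ŷ = 39 + 0.8·60 = 87; e = 87 − 87 = 0
x=65: ŷ = 39 + 0.8·65 = 91; e = 89 − 91 = -2
x=70: ŷ = 39 + 0.8·70 = 95; e = 98 − 95 = 3
x=80: ŷ = 39 + 0.8·80 = 103; e = 105 − 103 = 2
x=85: ŷ = 39 + 0.8·85 = 107; e = 106 − 107 = -1
x=95: ŷ = 39 + 0.8·95 = 115; e = 116 − 115 = 1
x=105: ŷ = 39 + 0.8·105 = 123; e = 121 − 123 = -2
SSE = 0 + 1 + 0 + 0 + 4 + 9 + 4 + 1 + 1 + 4 = 24

SSE = 24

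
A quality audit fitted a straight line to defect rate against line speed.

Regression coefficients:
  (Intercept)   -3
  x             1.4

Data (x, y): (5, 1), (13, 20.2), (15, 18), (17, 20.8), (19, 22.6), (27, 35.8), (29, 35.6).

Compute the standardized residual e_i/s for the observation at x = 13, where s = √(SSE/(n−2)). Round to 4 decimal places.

1.7678

x=5: ŷ = -3 + 1.4·5 = 4; e = 1 − 4 = -3
x=13: ŷ = -3 + 1.4·13 = 15.2; e = 20.2 − 15.2 = 5
x=15: ŷ = -3 + 1.4·15 = 18; e = 18 − 18 = 0
x=17: ŷ = -3 + 1.4·17 = 20.8; e = 20.8 − 20.8 = 0
x=19: ŷ = -3 + 1.4·19 = 23.6; e = 22.6 − 23.6 = -1
x=27: ŷ = -3 + 1.4·27 = 34.8; e = 35.8 − 34.8 = 1
x=29: ŷ = -3 + 1.4·29 = 37.6; e = 35.6 − 37.6 = -2
SSE = 9 + 25 + 0 + 0 + 1 + 1 + 4 = 40
s = √(40/5) = 2.82843
e/s = 5 / 2.82843 = 1.7678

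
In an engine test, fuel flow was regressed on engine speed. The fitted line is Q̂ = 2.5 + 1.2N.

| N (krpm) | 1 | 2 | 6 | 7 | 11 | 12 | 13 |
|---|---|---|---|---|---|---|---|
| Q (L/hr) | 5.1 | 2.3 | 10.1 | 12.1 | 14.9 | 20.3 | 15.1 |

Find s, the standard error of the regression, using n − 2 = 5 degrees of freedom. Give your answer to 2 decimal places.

N=1: Q̂ = 2.5 + 1.2·1 = 3.7; e = 5.1 − 3.7 = 1.4
N=2: Q̂ = 2.5 + 1.2·2 = 4.9; e = 2.3 − 4.9 = -2.6
N=6: Q̂ = 2.5 + 1.2·6 = 9.7; e = 10.1 − 9.7 = 0.4
N=7: Q̂ = 2.5 + 1.2·7 = 10.9; e = 12.1 − 10.9 = 1.2
N=11: Q̂ = 2.5 + 1.2·11 = 15.7; e = 14.9 − 15.7 = -0.8
N=12: Q̂ = 2.5 + 1.2·12 = 16.9; e = 20.3 − 16.9 = 3.4
N=13: Q̂ = 2.5 + 1.2·13 = 18.1; e = 15.1 − 18.1 = -3
SSE = 1.96 + 6.76 + 0.16 + 1.44 + 0.64 + 11.56 + 9 = 31.52
s = √(31.52/5) = √6.304 ≈ 2.51

s = 2.51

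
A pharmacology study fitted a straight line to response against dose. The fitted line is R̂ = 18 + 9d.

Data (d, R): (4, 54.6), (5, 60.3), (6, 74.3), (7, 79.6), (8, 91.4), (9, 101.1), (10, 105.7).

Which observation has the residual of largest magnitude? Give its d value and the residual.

d = 5, e = -2.7

d=4: R̂ = 18 + 9·4 = 54; e = 54.6 − 54 = 0.6
d=5: R̂ = 18 + 9·5 = 63; e = 60.3 − 63 = -2.7
d=6: R̂ = 18 + 9·6 = 72; e = 74.3 − 72 = 2.3
d=7: R̂ = 18 + 9·7 = 81; e = 79.6 − 81 = -1.4
d=8: R̂ = 18 + 9·8 = 90; e = 91.4 − 90 = 1.4
d=9: R̂ = 18 + 9·9 = 99; e = 101.1 − 99 = 2.1
d=10: R̂ = 18 + 9·10 = 108; e = 105.7 − 108 = -2.3
Largest |e| is 2.7 at d = 5, residual -2.7.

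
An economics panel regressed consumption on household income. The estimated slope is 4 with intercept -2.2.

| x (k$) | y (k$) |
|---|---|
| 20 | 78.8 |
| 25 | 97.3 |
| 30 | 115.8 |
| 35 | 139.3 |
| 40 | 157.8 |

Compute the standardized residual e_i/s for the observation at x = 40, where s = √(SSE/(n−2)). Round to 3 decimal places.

x=20: ŷ = -2.2 + 4·20 = 77.8; e = 78.8 − 77.8 = 1
x=25: ŷ = -2.2 + 4·25 = 97.8; e = 97.3 − 97.8 = -0.5
x=30: ŷ = -2.2 + 4·30 = 117.8; e = 115.8 − 117.8 = -2
x=35: ŷ = -2.2 + 4·35 = 137.8; e = 139.3 − 137.8 = 1.5
x=40: ŷ = -2.2 + 4·40 = 157.8; e = 157.8 − 157.8 = 0
SSE = 1 + 0.25 + 4 + 2.25 + 0 = 7.5
s = √(7.5/3) = 1.58114
e/s = 0 / 1.58114 = 0.000

0.000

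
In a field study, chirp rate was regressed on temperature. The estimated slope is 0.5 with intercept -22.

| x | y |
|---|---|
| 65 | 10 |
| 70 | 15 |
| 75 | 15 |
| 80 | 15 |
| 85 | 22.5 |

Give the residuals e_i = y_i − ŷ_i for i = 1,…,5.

-0.5, 2, -0.5, -3, 2

x=65: ŷ = -22 + 0.5·65 = 10.5; e = 10 − 10.5 = -0.5
x=70: ŷ = -22 + 0.5·70 = 13; e = 15 − 13 = 2
x=75: ŷ = -22 + 0.5·75 = 15.5; e = 15 − 15.5 = -0.5
x=80: ŷ = -22 + 0.5·80 = 18; e = 15 − 18 = -3
x=85: ŷ = -22 + 0.5·85 = 20.5; e = 22.5 − 20.5 = 2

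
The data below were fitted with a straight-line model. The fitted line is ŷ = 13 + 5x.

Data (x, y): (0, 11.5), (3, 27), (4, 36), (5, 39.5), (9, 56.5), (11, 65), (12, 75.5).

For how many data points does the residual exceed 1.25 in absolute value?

x=0: ŷ = 13 + 5·0 = 13; r = 11.5 − 13 = -1.5
x=3: ŷ = 13 + 5·3 = 28; r = 27 − 28 = -1
x=4: ŷ = 13 + 5·4 = 33; r = 36 − 33 = 3
x=5: ŷ = 13 + 5·5 = 38; r = 39.5 − 38 = 1.5
x=9: ŷ = 13 + 5·9 = 58; r = 56.5 − 58 = -1.5
x=11: ŷ = 13 + 5·11 = 68; r = 65 − 68 = -3
x=12: ŷ = 13 + 5·12 = 73; r = 75.5 − 73 = 2.5
|r| > 1.25: x=0 (|r|=1.5), x=4 (|r|=3), x=5 (|r|=1.5), x=9 (|r|=1.5), x=11 (|r|=3), x=12 (|r|=2.5) → 6

6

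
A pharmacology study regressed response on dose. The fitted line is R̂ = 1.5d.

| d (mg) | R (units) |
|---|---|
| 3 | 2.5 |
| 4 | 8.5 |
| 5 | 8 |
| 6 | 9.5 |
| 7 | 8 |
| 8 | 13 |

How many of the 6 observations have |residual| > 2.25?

2

d=3: R̂ = 1.5·3 = 4.5; e = 2.5 − 4.5 = -2
d=4: R̂ = 1.5·4 = 6; e = 8.5 − 6 = 2.5
d=5: R̂ = 1.5·5 = 7.5; e = 8 − 7.5 = 0.5
d=6: R̂ = 1.5·6 = 9; e = 9.5 − 9 = 0.5
d=7: R̂ = 1.5·7 = 10.5; e = 8 − 10.5 = -2.5
d=8: R̂ = 1.5·8 = 12; e = 13 − 12 = 1
|e| > 2.25: d=4 (|e|=2.5), d=7 (|e|=2.5) → 2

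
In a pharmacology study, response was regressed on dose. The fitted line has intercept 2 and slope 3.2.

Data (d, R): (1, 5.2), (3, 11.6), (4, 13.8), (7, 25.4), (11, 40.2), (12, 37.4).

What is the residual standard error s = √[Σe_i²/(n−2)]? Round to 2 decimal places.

s = 2.24

d=1: ŷ = 2 + 3.2·1 = 5.2; e = 5.2 − 5.2 = 0
d=3: ŷ = 2 + 3.2·3 = 11.6; e = 11.6 − 11.6 = 0
d=4: ŷ = 2 + 3.2·4 = 14.8; e = 13.8 − 14.8 = -1
d=7: ŷ = 2 + 3.2·7 = 24.4; e = 25.4 − 24.4 = 1
d=11: ŷ = 2 + 3.2·11 = 37.2; e = 40.2 − 37.2 = 3
d=12: ŷ = 2 + 3.2·12 = 40.4; e = 37.4 − 40.4 = -3
SSE = 0 + 0 + 1 + 1 + 9 + 9 = 20
s = √(20/4) = √5 ≈ 2.24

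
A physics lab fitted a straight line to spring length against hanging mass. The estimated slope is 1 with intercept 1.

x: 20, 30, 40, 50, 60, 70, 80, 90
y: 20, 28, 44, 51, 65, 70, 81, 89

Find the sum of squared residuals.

SSE = 40

x=20: ŷ = 1 + 20 = 21; r = 20 − 21 = -1
x=30: ŷ = 1 + 30 = 31; r = 28 − 31 = -3
x=40: ŷ = 1 + 40 = 41; r = 44 − 41 = 3
x=50: ŷ = 1 + 50 = 51; r = 51 − 51 = 0
x=60: ŷ = 1 + 60 = 61; r = 65 − 61 = 4
x=70: ŷ = 1 + 70 = 71; r = 70 − 71 = -1
x=80: ŷ = 1 + 80 = 81; r = 81 − 81 = 0
x=90: ŷ = 1 + 90 = 91; r = 89 − 91 = -2
SSE = 1 + 9 + 9 + 0 + 16 + 1 + 0 + 4 = 40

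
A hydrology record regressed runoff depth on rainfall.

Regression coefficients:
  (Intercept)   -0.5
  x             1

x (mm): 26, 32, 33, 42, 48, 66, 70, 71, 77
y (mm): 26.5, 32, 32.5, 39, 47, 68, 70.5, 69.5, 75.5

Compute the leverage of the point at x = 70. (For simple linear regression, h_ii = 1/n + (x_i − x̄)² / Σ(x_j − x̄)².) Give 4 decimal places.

x̄ = (26 + 32 + 33 + 42 + 48 + 66 + 70 + 71 + 77)/9 = 51.6667
Σ(x − x̄)² = 658.778 + 386.778 + 348.444 + 93.4444 + 13.4444 + 205.444 + 336.111 + 373.778 + 641.778 = 3058
h = 1/9 + (18.3333)²/3058 = 0.111111 + 0.109912 = 0.2210

h = 0.2210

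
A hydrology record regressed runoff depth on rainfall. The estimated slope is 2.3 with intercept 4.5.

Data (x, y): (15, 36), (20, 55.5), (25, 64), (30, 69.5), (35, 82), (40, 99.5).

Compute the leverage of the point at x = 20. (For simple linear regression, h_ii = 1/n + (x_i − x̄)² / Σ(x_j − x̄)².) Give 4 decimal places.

h = 0.2952

x̄ = (15 + 20 + 25 + 30 + 35 + 40)/6 = 27.5
Σ(x − x̄)² = 156.25 + 56.25 + 6.25 + 6.25 + 56.25 + 156.25 = 437.5
h = 1/6 + (-7.5)²/437.5 = 0.166667 + 0.128571 = 0.2952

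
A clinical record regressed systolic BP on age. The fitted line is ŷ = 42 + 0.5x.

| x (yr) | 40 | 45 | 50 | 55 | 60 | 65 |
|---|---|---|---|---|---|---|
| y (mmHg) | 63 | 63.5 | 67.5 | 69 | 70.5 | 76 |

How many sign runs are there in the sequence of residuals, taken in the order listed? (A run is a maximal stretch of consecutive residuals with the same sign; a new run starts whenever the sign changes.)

5 runs

x=40: ŷ = 42 + 0.5·40 = 62; e = 63 − 62 = 1
x=45: ŷ = 42 + 0.5·45 = 64.5; e = 63.5 − 64.5 = -1
x=50: ŷ = 42 + 0.5·50 = 67; e = 67.5 − 67 = 0.5
x=55: ŷ = 42 + 0.5·55 = 69.5; e = 69 − 69.5 = -0.5
x=60: ŷ = 42 + 0.5·60 = 72; e = 70.5 − 72 = -1.5
x=65: ŷ = 42 + 0.5·65 = 74.5; e = 76 − 74.5 = 1.5
Signs: + − + − − +
Runs: +×1, −×1, +×1, −×2, +×1 → 5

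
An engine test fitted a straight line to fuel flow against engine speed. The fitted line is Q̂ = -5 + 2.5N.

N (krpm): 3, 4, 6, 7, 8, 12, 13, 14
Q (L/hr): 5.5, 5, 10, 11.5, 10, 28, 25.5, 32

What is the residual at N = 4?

Q̂ = -5 + 2.5·4 = 5
e = 5 − 5 = 0

e = 0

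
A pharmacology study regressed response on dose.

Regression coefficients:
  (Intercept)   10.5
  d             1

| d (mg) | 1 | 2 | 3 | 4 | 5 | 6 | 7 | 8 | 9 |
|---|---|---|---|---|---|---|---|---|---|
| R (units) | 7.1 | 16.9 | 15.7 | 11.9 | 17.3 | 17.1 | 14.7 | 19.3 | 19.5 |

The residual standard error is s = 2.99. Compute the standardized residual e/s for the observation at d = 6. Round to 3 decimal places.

ŷ = 10.5 + 6 = 16.5
e = 17.1 − 16.5 = 0.6
e/s = 0.6 / 2.99 = 0.201

0.201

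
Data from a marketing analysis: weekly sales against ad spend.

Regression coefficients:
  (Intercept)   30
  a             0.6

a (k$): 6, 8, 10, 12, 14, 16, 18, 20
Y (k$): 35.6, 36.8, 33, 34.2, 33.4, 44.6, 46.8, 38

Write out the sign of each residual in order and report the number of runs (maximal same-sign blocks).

4 runs

a=6: Ŷ = 30 + 0.6·6 = 33.6; r = 35.6 − 33.6 = 2
a=8: Ŷ = 30 + 0.6·8 = 34.8; r = 36.8 − 34.8 = 2
a=10: Ŷ = 30 + 0.6·10 = 36; r = 33 − 36 = -3
a=12: Ŷ = 30 + 0.6·12 = 37.2; r = 34.2 − 37.2 = -3
a=14: Ŷ = 30 + 0.6·14 = 38.4; r = 33.4 − 38.4 = -5
a=16: Ŷ = 30 + 0.6·16 = 39.6; r = 44.6 − 39.6 = 5
a=18: Ŷ = 30 + 0.6·18 = 40.8; r = 46.8 − 40.8 = 6
a=20: Ŷ = 30 + 0.6·20 = 42; r = 38 − 42 = -4
Signs: + + − − − + + −
Runs: +×2, −×3, +×2, −×1 → 4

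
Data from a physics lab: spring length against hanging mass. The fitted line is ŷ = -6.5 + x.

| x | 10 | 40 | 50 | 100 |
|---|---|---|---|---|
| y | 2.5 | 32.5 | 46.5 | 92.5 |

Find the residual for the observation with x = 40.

e = -1

ŷ = -6.5 + 40 = 33.5
e = 32.5 − 33.5 = -1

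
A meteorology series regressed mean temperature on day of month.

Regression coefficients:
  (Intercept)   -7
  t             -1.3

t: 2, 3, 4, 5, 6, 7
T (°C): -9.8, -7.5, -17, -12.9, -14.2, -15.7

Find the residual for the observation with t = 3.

T̂ = -7 − 1.3·3 = -10.9
e = -7.5 − (-10.9) = 3.4

e = 3.4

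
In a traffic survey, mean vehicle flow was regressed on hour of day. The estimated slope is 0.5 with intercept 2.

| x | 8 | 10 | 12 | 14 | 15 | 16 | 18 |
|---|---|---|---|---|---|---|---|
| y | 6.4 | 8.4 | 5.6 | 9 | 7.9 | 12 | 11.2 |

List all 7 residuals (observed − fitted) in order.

x=8: ŷ = 2 + 0.5·8 = 6; r = 6.4 − 6 = 0.4
x=10: ŷ = 2 + 0.5·10 = 7; r = 8.4 − 7 = 1.4
x=12: ŷ = 2 + 0.5·12 = 8; r = 5.6 − 8 = -2.4
x=14: ŷ = 2 + 0.5·14 = 9; r = 9 − 9 = 0
x=15: ŷ = 2 + 0.5·15 = 9.5; r = 7.9 − 9.5 = -1.6
x=16: ŷ = 2 + 0.5·16 = 10; r = 12 − 10 = 2
x=18: ŷ = 2 + 0.5·18 = 11; r = 11.2 − 11 = 0.2

0.4, 1.4, -2.4, 0, -1.6, 2, 0.2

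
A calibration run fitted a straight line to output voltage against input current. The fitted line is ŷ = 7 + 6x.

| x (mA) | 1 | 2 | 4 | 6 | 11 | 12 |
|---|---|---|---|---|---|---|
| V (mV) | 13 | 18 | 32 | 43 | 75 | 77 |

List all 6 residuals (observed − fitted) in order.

x=1: ŷ = 7 + 6·1 = 13; r = 13 − 13 = 0
x=2: ŷ = 7 + 6·2 = 19; r = 18 − 19 = -1
x=4: ŷ = 7 + 6·4 = 31; r = 32 − 31 = 1
x=6: ŷ = 7 + 6·6 = 43; r = 43 − 43 = 0
x=11: ŷ = 7 + 6·11 = 73; r = 75 − 73 = 2
x=12: ŷ = 7 + 6·12 = 79; r = 77 − 79 = -2

0, -1, 1, 0, 2, -2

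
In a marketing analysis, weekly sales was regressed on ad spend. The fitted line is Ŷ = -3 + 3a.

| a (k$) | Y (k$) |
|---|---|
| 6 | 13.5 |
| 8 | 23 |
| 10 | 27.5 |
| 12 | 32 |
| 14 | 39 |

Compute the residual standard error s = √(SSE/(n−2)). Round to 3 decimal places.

s = 1.581

a=6: Ŷ = -3 + 3·6 = 15; r = 13.5 − 15 = -1.5
a=8: Ŷ = -3 + 3·8 = 21; r = 23 − 21 = 2
a=10: Ŷ = -3 + 3·10 = 27; r = 27.5 − 27 = 0.5
a=12: Ŷ = -3 + 3·12 = 33; r = 32 − 33 = -1
a=14: Ŷ = -3 + 3·14 = 39; r = 39 − 39 = 0
SSE = 2.25 + 4 + 0.25 + 1 + 0 = 7.5
s = √(7.5/3) = √2.5 ≈ 1.581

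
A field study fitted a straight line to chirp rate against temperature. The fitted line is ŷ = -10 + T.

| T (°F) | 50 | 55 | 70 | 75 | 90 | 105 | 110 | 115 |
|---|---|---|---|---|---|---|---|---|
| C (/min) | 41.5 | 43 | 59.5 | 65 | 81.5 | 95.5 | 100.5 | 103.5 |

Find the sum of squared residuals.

T=50: ŷ = -10 + 50 = 40; r = 41.5 − 40 = 1.5
T=55: ŷ = -10 + 55 = 45; r = 43 − 45 = -2
T=70: ŷ = -10 + 70 = 60; r = 59.5 − 60 = -0.5
T=75: ŷ = -10 + 75 = 65; r = 65 − 65 = 0
T=90: ŷ = -10 + 90 = 80; r = 81.5 − 80 = 1.5
T=105: ŷ = -10 + 105 = 95; r = 95.5 − 95 = 0.5
T=110: ŷ = -10 + 110 = 100; r = 100.5 − 100 = 0.5
T=115: ŷ = -10 + 115 = 105; r = 103.5 − 105 = -1.5
SSE = 2.25 + 4 + 0.25 + 0 + 2.25 + 0.25 + 0.25 + 2.25 = 11.5

SSE = 11.5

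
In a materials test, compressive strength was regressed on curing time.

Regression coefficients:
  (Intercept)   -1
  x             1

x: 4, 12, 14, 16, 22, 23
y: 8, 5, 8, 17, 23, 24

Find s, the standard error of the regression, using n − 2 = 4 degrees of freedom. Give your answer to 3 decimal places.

s = 4.950

x=4: ŷ = -1 + 4 = 3; r = 8 − 3 = 5
x=12: ŷ = -1 + 12 = 11; r = 5 − 11 = -6
x=14: ŷ = -1 + 14 = 13; r = 8 − 13 = -5
x=16: ŷ = -1 + 16 = 15; r = 17 − 15 = 2
x=22: ŷ = -1 + 22 = 21; r = 23 − 21 = 2
x=23: ŷ = -1 + 23 = 22; r = 24 − 22 = 2
SSE = 25 + 36 + 25 + 4 + 4 + 4 = 98
s = √(98/4) = √24.5 ≈ 4.950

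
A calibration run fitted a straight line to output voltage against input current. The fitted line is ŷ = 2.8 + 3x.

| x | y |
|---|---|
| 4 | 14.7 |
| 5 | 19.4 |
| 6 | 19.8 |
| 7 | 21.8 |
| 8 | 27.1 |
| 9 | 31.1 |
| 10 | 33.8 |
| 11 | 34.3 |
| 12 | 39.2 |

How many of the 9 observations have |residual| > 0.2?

8

x=4: ŷ = 2.8 + 3·4 = 14.8; e = 14.7 − 14.8 = -0.1
x=5: ŷ = 2.8 + 3·5 = 17.8; e = 19.4 − 17.8 = 1.6
x=6: ŷ = 2.8 + 3·6 = 20.8; e = 19.8 − 20.8 = -1
x=7: ŷ = 2.8 + 3·7 = 23.8; e = 21.8 − 23.8 = -2
x=8: ŷ = 2.8 + 3·8 = 26.8; e = 27.1 − 26.8 = 0.3
x=9: ŷ = 2.8 + 3·9 = 29.8; e = 31.1 − 29.8 = 1.3
x=10: ŷ = 2.8 + 3·10 = 32.8; e = 33.8 − 32.8 = 1
x=11: ŷ = 2.8 + 3·11 = 35.8; e = 34.3 − 35.8 = -1.5
x=12: ŷ = 2.8 + 3·12 = 38.8; e = 39.2 − 38.8 = 0.4
|e| > 0.2: x=5 (|e|=1.6), x=6 (|e|=1), x=7 (|e|=2), x=8 (|e|=0.3), x=9 (|e|=1.3), x=10 (|e|=1), x=11 (|e|=1.5), x=12 (|e|=0.4) → 8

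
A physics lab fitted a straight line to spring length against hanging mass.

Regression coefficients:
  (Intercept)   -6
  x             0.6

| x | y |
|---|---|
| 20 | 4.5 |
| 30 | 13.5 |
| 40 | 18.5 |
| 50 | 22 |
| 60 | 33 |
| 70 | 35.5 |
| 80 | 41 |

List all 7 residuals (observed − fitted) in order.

x=20: ŷ = -6 + 0.6·20 = 6; r = 4.5 − 6 = -1.5
x=30: ŷ = -6 + 0.6·30 = 12; r = 13.5 − 12 = 1.5
x=40: ŷ = -6 + 0.6·40 = 18; r = 18.5 − 18 = 0.5
x=50: ŷ = -6 + 0.6·50 = 24; r = 22 − 24 = -2
x=60: ŷ = -6 + 0.6·60 = 30; r = 33 − 30 = 3
x=70: ŷ = -6 + 0.6·70 = 36; r = 35.5 − 36 = -0.5
x=80: ŷ = -6 + 0.6·80 = 42; r = 41 − 42 = -1

-1.5, 1.5, 0.5, -2, 3, -0.5, -1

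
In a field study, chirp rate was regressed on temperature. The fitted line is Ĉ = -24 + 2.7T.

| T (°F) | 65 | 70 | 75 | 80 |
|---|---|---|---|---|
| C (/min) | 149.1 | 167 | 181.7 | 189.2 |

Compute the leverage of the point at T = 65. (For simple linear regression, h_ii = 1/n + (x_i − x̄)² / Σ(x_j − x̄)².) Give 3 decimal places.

T̄ = (65 + 70 + 75 + 80)/4 = 72.5
Σ(T − T̄)² = 56.25 + 6.25 + 6.25 + 56.25 = 125
h = 1/4 + (-7.5)²/125 = 0.25 + 0.45 = 0.700

h = 0.700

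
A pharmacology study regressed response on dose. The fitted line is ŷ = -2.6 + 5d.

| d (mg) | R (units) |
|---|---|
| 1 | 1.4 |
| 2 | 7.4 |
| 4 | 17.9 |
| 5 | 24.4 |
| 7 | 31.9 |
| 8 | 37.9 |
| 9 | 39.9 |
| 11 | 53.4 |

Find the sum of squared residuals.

SSE = 13

d=1: ŷ = -2.6 + 5·1 = 2.4; e = 1.4 − 2.4 = -1
d=2: ŷ = -2.6 + 5·2 = 7.4; e = 7.4 − 7.4 = 0
d=4: ŷ = -2.6 + 5·4 = 17.4; e = 17.9 − 17.4 = 0.5
d=5: ŷ = -2.6 + 5·5 = 22.4; e = 24.4 − 22.4 = 2
d=7: ŷ = -2.6 + 5·7 = 32.4; e = 31.9 − 32.4 = -0.5
d=8: ŷ = -2.6 + 5·8 = 37.4; e = 37.9 − 37.4 = 0.5
d=9: ŷ = -2.6 + 5·9 = 42.4; e = 39.9 − 42.4 = -2.5
d=11: ŷ = -2.6 + 5·11 = 52.4; e = 53.4 − 52.4 = 1
SSE = 1 + 0 + 0.25 + 4 + 0.25 + 0.25 + 6.25 + 1 = 13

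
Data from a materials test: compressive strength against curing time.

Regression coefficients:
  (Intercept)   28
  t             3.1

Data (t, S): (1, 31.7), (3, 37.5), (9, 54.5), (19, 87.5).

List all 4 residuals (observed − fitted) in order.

t=1: Ŝ = 28 + 3.1·1 = 31.1; e = 31.7 − 31.1 = 0.6
t=3: Ŝ = 28 + 3.1·3 = 37.3; e = 37.5 − 37.3 = 0.2
t=9: Ŝ = 28 + 3.1·9 = 55.9; e = 54.5 − 55.9 = -1.4
t=19: Ŝ = 28 + 3.1·19 = 86.9; e = 87.5 − 86.9 = 0.6

0.6, 0.2, -1.4, 0.6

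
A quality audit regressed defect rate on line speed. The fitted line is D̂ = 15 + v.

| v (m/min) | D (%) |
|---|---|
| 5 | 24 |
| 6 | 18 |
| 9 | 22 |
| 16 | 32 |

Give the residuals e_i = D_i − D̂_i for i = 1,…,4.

v=5: D̂ = 15 + 5 = 20; e = 24 − 20 = 4
v=6: D̂ = 15 + 6 = 21; e = 18 − 21 = -3
v=9: D̂ = 15 + 9 = 24; e = 22 − 24 = -2
v=16: D̂ = 15 + 16 = 31; e = 32 − 31 = 1

4, -3, -2, 1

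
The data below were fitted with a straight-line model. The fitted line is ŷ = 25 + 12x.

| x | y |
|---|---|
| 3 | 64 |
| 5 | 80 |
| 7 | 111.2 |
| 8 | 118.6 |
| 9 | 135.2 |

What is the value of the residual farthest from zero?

x=3: ŷ = 25 + 12·3 = 61; e = 64 − 61 = 3
x=5: ŷ = 25 + 12·5 = 85; e = 80 − 85 = -5
x=7: ŷ = 25 + 12·7 = 109; e = 111.2 − 109 = 2.2
x=8: ŷ = 25 + 12·8 = 121; e = 118.6 − 121 = -2.4
x=9: ŷ = 25 + 12·9 = 133; e = 135.2 − 133 = 2.2
Largest |e| is 5 at x = 5, residual -5.

e = -5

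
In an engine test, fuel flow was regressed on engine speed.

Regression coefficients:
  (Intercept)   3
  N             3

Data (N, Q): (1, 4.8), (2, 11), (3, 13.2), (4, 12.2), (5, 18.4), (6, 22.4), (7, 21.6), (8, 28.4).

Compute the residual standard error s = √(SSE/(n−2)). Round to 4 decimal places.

N=1: ŷ = 3 + 3·1 = 6; r = 4.8 − 6 = -1.2
N=2: ŷ = 3 + 3·2 = 9; r = 11 − 9 = 2
N=3: ŷ = 3 + 3·3 = 12; r = 13.2 − 12 = 1.2
N=4: ŷ = 3 + 3·4 = 15; r = 12.2 − 15 = -2.8
N=5: ŷ = 3 + 3·5 = 18; r = 18.4 − 18 = 0.4
N=6: ŷ = 3 + 3·6 = 21; r = 22.4 − 21 = 1.4
N=7: ŷ = 3 + 3·7 = 24; r = 21.6 − 24 = -2.4
N=8: ŷ = 3 + 3·8 = 27; r = 28.4 − 27 = 1.4
SSE = 1.44 + 4 + 1.44 + 7.84 + 0.16 + 1.96 + 5.76 + 1.96 = 24.56
s = √(24.56/6) = √4.09333 ≈ 2.0232

s = 2.0232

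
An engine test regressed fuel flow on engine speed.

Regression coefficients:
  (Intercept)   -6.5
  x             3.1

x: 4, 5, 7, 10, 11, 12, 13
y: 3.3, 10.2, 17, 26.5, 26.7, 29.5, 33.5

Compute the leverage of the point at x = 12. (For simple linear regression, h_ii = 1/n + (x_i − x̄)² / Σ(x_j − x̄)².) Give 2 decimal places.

h = 0.27

x̄ = (4 + 5 + 7 + 10 + 11 + 12 + 13)/7 = 8.85714
Σ(x − x̄)² = 23.5918 + 14.8776 + 3.44898 + 1.30612 + 4.59184 + 9.87755 + 17.1633 = 74.8571
h = 1/7 + (3.14286)²/74.8571 = 0.142857 + 0.131952 = 0.27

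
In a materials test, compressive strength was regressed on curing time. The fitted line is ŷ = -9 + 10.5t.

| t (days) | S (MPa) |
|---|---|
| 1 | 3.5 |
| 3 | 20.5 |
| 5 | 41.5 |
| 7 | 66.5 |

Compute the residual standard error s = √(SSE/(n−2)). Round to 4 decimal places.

s = 2.8284

t=1: ŷ = -9 + 10.5·1 = 1.5; e = 3.5 − 1.5 = 2
t=3: ŷ = -9 + 10.5·3 = 22.5; e = 20.5 − 22.5 = -2
t=5: ŷ = -9 + 10.5·5 = 43.5; e = 41.5 − 43.5 = -2
t=7: ŷ = -9 + 10.5·7 = 64.5; e = 66.5 − 64.5 = 2
SSE = 4 + 4 + 4 + 4 = 16
s = √(16/2) = √8 ≈ 2.8284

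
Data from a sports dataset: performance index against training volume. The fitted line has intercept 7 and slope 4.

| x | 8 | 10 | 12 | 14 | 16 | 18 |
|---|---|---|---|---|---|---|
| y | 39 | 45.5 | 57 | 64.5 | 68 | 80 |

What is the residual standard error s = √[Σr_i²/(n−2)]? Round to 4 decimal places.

s = 2.1506

x=8: ŷ = 7 + 4·8 = 39; r = 39 − 39 = 0
x=10: ŷ = 7 + 4·10 = 47; r = 45.5 − 47 = -1.5
x=12: ŷ = 7 + 4·12 = 55; r = 57 − 55 = 2
x=14: ŷ = 7 + 4·14 = 63; r = 64.5 − 63 = 1.5
x=16: ŷ = 7 + 4·16 = 71; r = 68 − 71 = -3
x=18: ŷ = 7 + 4·18 = 79; r = 80 − 79 = 1
SSE = 0 + 2.25 + 4 + 2.25 + 9 + 1 = 18.5
s = √(18.5/4) = √4.625 ≈ 2.1506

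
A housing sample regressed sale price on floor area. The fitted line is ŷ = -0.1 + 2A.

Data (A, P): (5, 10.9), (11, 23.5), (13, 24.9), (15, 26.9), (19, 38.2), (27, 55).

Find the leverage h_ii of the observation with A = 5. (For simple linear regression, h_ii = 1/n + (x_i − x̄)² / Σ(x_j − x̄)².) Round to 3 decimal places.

Ā = (5 + 11 + 13 + 15 + 19 + 27)/6 = 15
Σ(A − Ā)² = 100 + 16 + 4 + 0 + 16 + 144 = 280
h = 1/6 + (-10)²/280 = 0.166667 + 0.357143 = 0.524

h = 0.524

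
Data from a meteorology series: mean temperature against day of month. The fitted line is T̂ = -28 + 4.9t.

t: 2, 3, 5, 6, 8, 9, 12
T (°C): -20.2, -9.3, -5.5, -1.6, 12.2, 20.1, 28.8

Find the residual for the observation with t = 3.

e = 4

T̂ = -28 + 4.9·3 = -13.3
e = -9.3 − (-13.3) = 4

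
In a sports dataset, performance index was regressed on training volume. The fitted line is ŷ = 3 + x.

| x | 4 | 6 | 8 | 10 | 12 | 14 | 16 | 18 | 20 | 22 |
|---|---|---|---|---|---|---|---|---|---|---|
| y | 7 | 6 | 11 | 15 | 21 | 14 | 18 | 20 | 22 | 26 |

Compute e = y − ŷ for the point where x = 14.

ŷ = 3 + 14 = 17
e = 14 − 17 = -3

e = -3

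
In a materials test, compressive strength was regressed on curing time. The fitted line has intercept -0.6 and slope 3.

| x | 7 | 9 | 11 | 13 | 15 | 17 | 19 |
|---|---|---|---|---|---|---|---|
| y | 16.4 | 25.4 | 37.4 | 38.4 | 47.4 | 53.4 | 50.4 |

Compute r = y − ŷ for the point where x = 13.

ŷ = -0.6 + 3·13 = 38.4
r = 38.4 − 38.4 = 0

r = 0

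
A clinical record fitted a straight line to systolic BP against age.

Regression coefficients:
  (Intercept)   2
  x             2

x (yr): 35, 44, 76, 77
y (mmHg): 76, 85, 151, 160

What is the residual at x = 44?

r = -5

ŷ = 2 + 2·44 = 90
r = 85 − 90 = -5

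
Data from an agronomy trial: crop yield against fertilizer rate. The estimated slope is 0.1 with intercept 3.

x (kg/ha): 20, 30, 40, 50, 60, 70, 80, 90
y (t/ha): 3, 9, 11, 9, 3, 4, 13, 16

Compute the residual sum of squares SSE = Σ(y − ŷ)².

x=20: ŷ = 3 + 0.1·20 = 5; e = 3 − 5 = -2
x=30: ŷ = 3 + 0.1·30 = 6; e = 9 − 6 = 3
x=40: ŷ = 3 + 0.1·40 = 7; e = 11 − 7 = 4
x=50: ŷ = 3 + 0.1·50 = 8; e = 9 − 8 = 1
x=60: ŷ = 3 + 0.1·60 = 9; e = 3 − 9 = -6
x=70: ŷ = 3 + 0.1·70 = 10; e = 4 − 10 = -6
x=80: ŷ = 3 + 0.1·80 = 11; e = 13 − 11 = 2
x=90: ŷ = 3 + 0.1·90 = 12; e = 16 − 12 = 4
SSE = 4 + 9 + 16 + 1 + 36 + 36 + 4 + 16 = 122

SSE = 122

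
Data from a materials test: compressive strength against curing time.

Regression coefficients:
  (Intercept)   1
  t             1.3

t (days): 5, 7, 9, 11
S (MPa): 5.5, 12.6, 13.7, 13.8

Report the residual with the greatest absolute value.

e = 2.5

t=5: Ŝ = 1 + 1.3·5 = 7.5; e = 5.5 − 7.5 = -2
t=7: Ŝ = 1 + 1.3·7 = 10.1; e = 12.6 − 10.1 = 2.5
t=9: Ŝ = 1 + 1.3·9 = 12.7; e = 13.7 − 12.7 = 1
t=11: Ŝ = 1 + 1.3·11 = 15.3; e = 13.8 − 15.3 = -1.5
Largest |e| is 2.5 at t = 7, residual 2.5.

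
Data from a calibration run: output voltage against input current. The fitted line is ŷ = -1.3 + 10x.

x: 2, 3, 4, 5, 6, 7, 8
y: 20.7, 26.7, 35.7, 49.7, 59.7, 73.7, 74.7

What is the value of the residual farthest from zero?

e = 5

x=2: ŷ = -1.3 + 10·2 = 18.7; e = 20.7 − 18.7 = 2
x=3: ŷ = -1.3 + 10·3 = 28.7; e = 26.7 − 28.7 = -2
x=4: ŷ = -1.3 + 10·4 = 38.7; e = 35.7 − 38.7 = -3
x=5: ŷ = -1.3 + 10·5 = 48.7; e = 49.7 − 48.7 = 1
x=6: ŷ = -1.3 + 10·6 = 58.7; e = 59.7 − 58.7 = 1
x=7: ŷ = -1.3 + 10·7 = 68.7; e = 73.7 − 68.7 = 5
x=8: ŷ = -1.3 + 10·8 = 78.7; e = 74.7 − 78.7 = -4
Largest |e| is 5 at x = 7, residual 5.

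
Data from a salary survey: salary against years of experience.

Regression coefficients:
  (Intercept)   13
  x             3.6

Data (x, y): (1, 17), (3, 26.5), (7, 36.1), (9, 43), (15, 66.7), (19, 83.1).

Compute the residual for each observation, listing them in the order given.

0.4, 2.7, -2.1, -2.4, -0.3, 1.7

x=1: ŷ = 13 + 3.6·1 = 16.6; r = 17 − 16.6 = 0.4
x=3: ŷ = 13 + 3.6·3 = 23.8; r = 26.5 − 23.8 = 2.7
x=7: ŷ = 13 + 3.6·7 = 38.2; r = 36.1 − 38.2 = -2.1
x=9: ŷ = 13 + 3.6·9 = 45.4; r = 43 − 45.4 = -2.4
x=15: ŷ = 13 + 3.6·15 = 67; r = 66.7 − 67 = -0.3
x=19: ŷ = 13 + 3.6·19 = 81.4; r = 83.1 − 81.4 = 1.7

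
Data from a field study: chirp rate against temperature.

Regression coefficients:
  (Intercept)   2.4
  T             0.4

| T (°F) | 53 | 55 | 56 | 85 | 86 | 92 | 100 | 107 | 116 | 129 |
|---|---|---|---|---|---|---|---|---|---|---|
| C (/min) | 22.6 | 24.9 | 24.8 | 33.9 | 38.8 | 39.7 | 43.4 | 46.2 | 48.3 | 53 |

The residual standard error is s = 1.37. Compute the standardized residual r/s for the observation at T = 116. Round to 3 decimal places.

-0.365

ŷ = 2.4 + 0.4·116 = 48.8
r = 48.3 − 48.8 = -0.5
r/s = -0.5 / 1.37 = -0.365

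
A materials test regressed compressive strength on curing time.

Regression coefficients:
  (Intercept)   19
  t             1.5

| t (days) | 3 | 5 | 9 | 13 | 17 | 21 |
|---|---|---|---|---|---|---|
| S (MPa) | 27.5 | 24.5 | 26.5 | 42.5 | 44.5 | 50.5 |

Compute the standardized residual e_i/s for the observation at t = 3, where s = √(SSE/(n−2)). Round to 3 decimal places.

0.943

t=3: ŷ = 19 + 1.5·3 = 23.5; e = 27.5 − 23.5 = 4
t=5: ŷ = 19 + 1.5·5 = 26.5; e = 24.5 − 26.5 = -2
t=9: ŷ = 19 + 1.5·9 = 32.5; e = 26.5 − 32.5 = -6
t=13: ŷ = 19 + 1.5·13 = 38.5; e = 42.5 − 38.5 = 4
t=17: ŷ = 19 + 1.5·17 = 44.5; e = 44.5 − 44.5 = 0
t=21: ŷ = 19 + 1.5·21 = 50.5; e = 50.5 − 50.5 = 0
SSE = 16 + 4 + 36 + 16 + 0 + 0 = 72
s = √(72/4) = 4.24264
e/s = 4 / 4.24264 = 0.943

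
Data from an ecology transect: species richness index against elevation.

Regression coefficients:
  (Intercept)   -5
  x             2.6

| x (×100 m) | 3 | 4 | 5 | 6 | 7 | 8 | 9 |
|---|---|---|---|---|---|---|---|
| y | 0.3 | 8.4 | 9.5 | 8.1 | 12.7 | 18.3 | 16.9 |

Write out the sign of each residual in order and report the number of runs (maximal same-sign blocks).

5 runs

x=3: ŷ = -5 + 2.6·3 = 2.8; r = 0.3 − 2.8 = -2.5
x=4: ŷ = -5 + 2.6·4 = 5.4; r = 8.4 − 5.4 = 3
x=5: ŷ = -5 + 2.6·5 = 8; r = 9.5 − 8 = 1.5
x=6: ŷ = -5 + 2.6·6 = 10.6; r = 8.1 − 10.6 = -2.5
x=7: ŷ = -5 + 2.6·7 = 13.2; r = 12.7 − 13.2 = -0.5
x=8: ŷ = -5 + 2.6·8 = 15.8; r = 18.3 − 15.8 = 2.5
x=9: ŷ = -5 + 2.6·9 = 18.4; r = 16.9 − 18.4 = -1.5
Signs: − + + − − + −
Runs: −×1, +×2, −×2, +×1, −×1 → 5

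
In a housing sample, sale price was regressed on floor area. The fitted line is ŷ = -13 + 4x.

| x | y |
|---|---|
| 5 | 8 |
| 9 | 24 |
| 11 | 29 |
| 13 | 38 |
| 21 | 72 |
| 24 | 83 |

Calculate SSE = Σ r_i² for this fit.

x=5: ŷ = -13 + 4·5 = 7; r = 8 − 7 = 1
x=9: ŷ = -13 + 4·9 = 23; r = 24 − 23 = 1
x=11: ŷ = -13 + 4·11 = 31; r = 29 − 31 = -2
x=13: ŷ = -13 + 4·13 = 39; r = 38 − 39 = -1
x=21: ŷ = -13 + 4·21 = 71; r = 72 − 71 = 1
x=24: ŷ = -13 + 4·24 = 83; r = 83 − 83 = 0
SSE = 1 + 1 + 4 + 1 + 1 + 0 = 8

SSE = 8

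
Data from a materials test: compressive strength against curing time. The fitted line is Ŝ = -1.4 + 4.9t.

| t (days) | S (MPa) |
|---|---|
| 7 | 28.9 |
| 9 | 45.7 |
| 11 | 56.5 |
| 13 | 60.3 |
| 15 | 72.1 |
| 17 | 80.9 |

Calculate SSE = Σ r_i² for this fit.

SSE = 46

t=7: Ŝ = -1.4 + 4.9·7 = 32.9; r = 28.9 − 32.9 = -4
t=9: Ŝ = -1.4 + 4.9·9 = 42.7; r = 45.7 − 42.7 = 3
t=11: Ŝ = -1.4 + 4.9·11 = 52.5; r = 56.5 − 52.5 = 4
t=13: Ŝ = -1.4 + 4.9·13 = 62.3; r = 60.3 − 62.3 = -2
t=15: Ŝ = -1.4 + 4.9·15 = 72.1; r = 72.1 − 72.1 = 0
t=17: Ŝ = -1.4 + 4.9·17 = 81.9; r = 80.9 − 81.9 = -1
SSE = 16 + 9 + 16 + 4 + 0 + 1 = 46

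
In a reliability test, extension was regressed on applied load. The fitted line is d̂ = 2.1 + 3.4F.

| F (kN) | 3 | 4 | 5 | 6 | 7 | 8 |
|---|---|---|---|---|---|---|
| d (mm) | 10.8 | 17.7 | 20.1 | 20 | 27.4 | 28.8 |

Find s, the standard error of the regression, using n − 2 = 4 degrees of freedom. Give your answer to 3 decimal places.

F=3: d̂ = 2.1 + 3.4·3 = 12.3; r = 10.8 − 12.3 = -1.5
F=4: d̂ = 2.1 + 3.4·4 = 15.7; r = 17.7 − 15.7 = 2
F=5: d̂ = 2.1 + 3.4·5 = 19.1; r = 20.1 − 19.1 = 1
F=6: d̂ = 2.1 + 3.4·6 = 22.5; r = 20 − 22.5 = -2.5
F=7: d̂ = 2.1 + 3.4·7 = 25.9; r = 27.4 − 25.9 = 1.5
F=8: d̂ = 2.1 + 3.4·8 = 29.3; r = 28.8 − 29.3 = -0.5
SSE = 2.25 + 4 + 1 + 6.25 + 2.25 + 0.25 = 16
s = √(16/4) = √4 ≈ 2.000

s = 2.000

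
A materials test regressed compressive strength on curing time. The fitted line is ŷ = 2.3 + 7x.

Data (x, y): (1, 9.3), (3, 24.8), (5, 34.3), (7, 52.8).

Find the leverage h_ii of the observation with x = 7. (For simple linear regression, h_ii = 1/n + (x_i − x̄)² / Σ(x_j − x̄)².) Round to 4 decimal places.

h = 0.7000

x̄ = (1 + 3 + 5 + 7)/4 = 4
Σ(x − x̄)² = 9 + 1 + 1 + 9 = 20
h = 1/4 + (3)²/20 = 0.25 + 0.45 = 0.7000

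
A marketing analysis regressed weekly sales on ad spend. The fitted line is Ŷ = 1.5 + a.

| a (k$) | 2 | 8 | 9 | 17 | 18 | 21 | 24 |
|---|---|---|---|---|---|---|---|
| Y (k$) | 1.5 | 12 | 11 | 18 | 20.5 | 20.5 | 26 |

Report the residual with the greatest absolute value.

a=2: Ŷ = 1.5 + 2 = 3.5; r = 1.5 − 3.5 = -2
a=8: Ŷ = 1.5 + 8 = 9.5; r = 12 − 9.5 = 2.5
a=9: Ŷ = 1.5 + 9 = 10.5; r = 11 − 10.5 = 0.5
a=17: Ŷ = 1.5 + 17 = 18.5; r = 18 − 18.5 = -0.5
a=18: Ŷ = 1.5 + 18 = 19.5; r = 20.5 − 19.5 = 1
a=21: Ŷ = 1.5 + 21 = 22.5; r = 20.5 − 22.5 = -2
a=24: Ŷ = 1.5 + 24 = 25.5; r = 26 − 25.5 = 0.5
Largest |r| is 2.5 at a = 8, residual 2.5.

r = 2.5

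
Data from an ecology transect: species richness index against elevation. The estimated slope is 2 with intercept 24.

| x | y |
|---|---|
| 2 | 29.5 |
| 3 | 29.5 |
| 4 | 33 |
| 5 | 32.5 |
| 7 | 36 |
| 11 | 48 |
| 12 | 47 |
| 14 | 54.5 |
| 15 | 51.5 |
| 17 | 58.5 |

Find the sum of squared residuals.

SSE = 27.5

x=2: ŷ = 24 + 2·2 = 28; e = 29.5 − 28 = 1.5
x=3: ŷ = 24 + 2·3 = 30; e = 29.5 − 30 = -0.5
x=4: ŷ = 24 + 2·4 = 32; e = 33 − 32 = 1
x=5: ŷ = 24 + 2·5 = 34; e = 32.5 − 34 = -1.5
x=7: ŷ = 24 + 2·7 = 38; e = 36 − 38 = -2
x=11: ŷ = 24 + 2·11 = 46; e = 48 − 46 = 2
x=12: ŷ = 24 + 2·12 = 48; e = 47 − 48 = -1
x=14: ŷ = 24 + 2·14 = 52; e = 54.5 − 52 = 2.5
x=15: ŷ = 24 + 2·15 = 54; e = 51.5 − 54 = -2.5
x=17: ŷ = 24 + 2·17 = 58; e = 58.5 − 58 = 0.5
SSE = 2.25 + 0.25 + 1 + 2.25 + 4 + 4 + 1 + 6.25 + 6.25 + 0.25 = 27.5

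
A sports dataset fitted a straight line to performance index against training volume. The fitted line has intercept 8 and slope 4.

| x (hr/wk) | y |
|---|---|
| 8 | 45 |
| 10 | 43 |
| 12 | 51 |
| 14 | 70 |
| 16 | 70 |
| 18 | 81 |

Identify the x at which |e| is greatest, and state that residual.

x = 14, e = 6

x=8: ŷ = 8 + 4·8 = 40; e = 45 − 40 = 5
x=10: ŷ = 8 + 4·10 = 48; e = 43 − 48 = -5
x=12: ŷ = 8 + 4·12 = 56; e = 51 − 56 = -5
x=14: ŷ = 8 + 4·14 = 64; e = 70 − 64 = 6
x=16: ŷ = 8 + 4·16 = 72; e = 70 − 72 = -2
x=18: ŷ = 8 + 4·18 = 80; e = 81 − 80 = 1
Largest |e| is 6 at x = 14, residual 6.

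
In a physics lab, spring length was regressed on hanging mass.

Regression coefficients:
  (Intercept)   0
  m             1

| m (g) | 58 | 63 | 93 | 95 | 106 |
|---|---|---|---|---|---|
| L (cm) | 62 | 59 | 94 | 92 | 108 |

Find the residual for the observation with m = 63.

ŷ = 63 = 63
r = 59 − 63 = -4

r = -4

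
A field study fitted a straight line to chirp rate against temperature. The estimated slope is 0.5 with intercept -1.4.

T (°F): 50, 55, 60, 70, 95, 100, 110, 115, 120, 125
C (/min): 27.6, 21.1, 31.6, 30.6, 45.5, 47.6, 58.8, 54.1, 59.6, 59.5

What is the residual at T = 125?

e = -1.6

Ĉ = -1.4 + 0.5·125 = 61.1
e = 59.5 − 61.1 = -1.6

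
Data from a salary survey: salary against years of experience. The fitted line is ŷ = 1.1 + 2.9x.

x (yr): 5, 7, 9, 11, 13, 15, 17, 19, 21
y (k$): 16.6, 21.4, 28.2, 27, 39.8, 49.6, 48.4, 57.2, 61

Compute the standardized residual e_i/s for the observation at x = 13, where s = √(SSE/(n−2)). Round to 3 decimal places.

0.316

x=5: ŷ = 1.1 + 2.9·5 = 15.6; e = 16.6 − 15.6 = 1
x=7: ŷ = 1.1 + 2.9·7 = 21.4; e = 21.4 − 21.4 = 0
x=9: ŷ = 1.1 + 2.9·9 = 27.2; e = 28.2 − 27.2 = 1
x=11: ŷ = 1.1 + 2.9·11 = 33; e = 27 − 33 = -6
x=13: ŷ = 1.1 + 2.9·13 = 38.8; e = 39.8 − 38.8 = 1
x=15: ŷ = 1.1 + 2.9·15 = 44.6; e = 49.6 − 44.6 = 5
x=17: ŷ = 1.1 + 2.9·17 = 50.4; e = 48.4 − 50.4 = -2
x=19: ŷ = 1.1 + 2.9·19 = 56.2; e = 57.2 − 56.2 = 1
x=21: ŷ = 1.1 + 2.9·21 = 62; e = 61 − 62 = -1
SSE = 1 + 0 + 1 + 36 + 1 + 25 + 4 + 1 + 1 = 70
s = √(70/7) = 3.16228
e/s = 1 / 3.16228 = 0.316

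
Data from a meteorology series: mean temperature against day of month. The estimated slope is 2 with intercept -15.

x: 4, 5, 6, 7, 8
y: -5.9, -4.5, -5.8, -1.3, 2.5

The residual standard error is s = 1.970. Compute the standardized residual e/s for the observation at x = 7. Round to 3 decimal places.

ŷ = -15 + 2·7 = -1
e = -1.3 − (-1) = -0.3
e/s = -0.3 / 1.970 = -0.152

-0.152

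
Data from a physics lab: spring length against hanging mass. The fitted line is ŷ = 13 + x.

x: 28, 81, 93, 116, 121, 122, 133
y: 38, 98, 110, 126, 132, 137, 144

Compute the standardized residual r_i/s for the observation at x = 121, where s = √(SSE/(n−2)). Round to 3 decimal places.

-0.568

x=28: ŷ = 13 + 28 = 41; r = 38 − 41 = -3
x=81: ŷ = 13 + 81 = 94; r = 98 − 94 = 4
x=93: ŷ = 13 + 93 = 106; r = 110 − 106 = 4
x=116: ŷ = 13 + 116 = 129; r = 126 − 129 = -3
x=121: ŷ = 13 + 121 = 134; r = 132 − 134 = -2
x=122: ŷ = 13 + 122 = 135; r = 137 − 135 = 2
x=133: ŷ = 13 + 133 = 146; r = 144 − 146 = -2
SSE = 9 + 16 + 16 + 9 + 4 + 4 + 4 = 62
s = √(62/5) = 3.52136
r/s = -2 / 3.52136 = -0.568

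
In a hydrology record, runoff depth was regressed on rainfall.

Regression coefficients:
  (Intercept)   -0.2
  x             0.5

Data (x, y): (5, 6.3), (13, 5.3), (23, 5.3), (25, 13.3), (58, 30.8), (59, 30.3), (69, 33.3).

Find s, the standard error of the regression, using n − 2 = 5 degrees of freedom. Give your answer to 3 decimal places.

s = 3.464

x=5: ŷ = -0.2 + 0.5·5 = 2.3; r = 6.3 − 2.3 = 4
x=13: ŷ = -0.2 + 0.5·13 = 6.3; r = 5.3 − 6.3 = -1
x=23: ŷ = -0.2 + 0.5·23 = 11.3; r = 5.3 − 11.3 = -6
x=25: ŷ = -0.2 + 0.5·25 = 12.3; r = 13.3 − 12.3 = 1
x=58: ŷ = -0.2 + 0.5·58 = 28.8; r = 30.8 − 28.8 = 2
x=59: ŷ = -0.2 + 0.5·59 = 29.3; r = 30.3 − 29.3 = 1
x=69: ŷ = -0.2 + 0.5·69 = 34.3; r = 33.3 − 34.3 = -1
SSE = 16 + 1 + 36 + 1 + 4 + 1 + 1 = 60
s = √(60/5) = √12 ≈ 3.464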